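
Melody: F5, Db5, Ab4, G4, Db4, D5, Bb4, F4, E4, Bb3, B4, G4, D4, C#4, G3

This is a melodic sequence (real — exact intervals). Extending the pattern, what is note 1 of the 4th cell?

With 5-note cells, note 1 of each statement runs F5, D5, B4.
One more down a 3rd gives G#4.

G#4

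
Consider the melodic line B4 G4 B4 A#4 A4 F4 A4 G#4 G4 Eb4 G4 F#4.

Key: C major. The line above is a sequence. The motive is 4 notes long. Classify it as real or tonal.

real

Each cell has the same semitone pattern (-4, 4, -1) — intervals are preserved exactly.
And A#4 lies outside C major, so the sequence is real rather than tonal.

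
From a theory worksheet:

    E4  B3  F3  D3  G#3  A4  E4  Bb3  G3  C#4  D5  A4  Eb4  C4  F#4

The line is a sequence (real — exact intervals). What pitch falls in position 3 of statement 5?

Db5

The unit is 5 notes. Position-3 pitches of the 3 shown cells: F3, Bb3, Eb4.
Carrying that up a 4th forward: Ab4 → Db5.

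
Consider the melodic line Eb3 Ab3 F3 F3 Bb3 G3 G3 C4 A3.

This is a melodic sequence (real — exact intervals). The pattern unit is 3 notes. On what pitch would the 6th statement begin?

C#4

With a 3-note motive the entries are Eb3, F3, G3, each up a 2nd from the previous.
Continuing: A3 → B3 → C#4. Statement 6 starts on C#4.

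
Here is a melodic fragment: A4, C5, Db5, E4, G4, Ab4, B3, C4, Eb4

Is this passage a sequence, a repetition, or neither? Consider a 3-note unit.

Note 2 of cell 3 is C4; if this were a sequence it would be D4. No unit length gives a consistent transposition pattern.

neither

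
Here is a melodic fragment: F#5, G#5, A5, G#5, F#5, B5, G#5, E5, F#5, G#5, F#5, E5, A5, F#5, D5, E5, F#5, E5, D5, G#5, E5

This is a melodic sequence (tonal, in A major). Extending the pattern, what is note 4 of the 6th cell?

With 7-note cells, note 4 of each statement runs G#5, F#5, E5.
Carrying that down a 2nd forward: D5 → C#5 → B4.

B4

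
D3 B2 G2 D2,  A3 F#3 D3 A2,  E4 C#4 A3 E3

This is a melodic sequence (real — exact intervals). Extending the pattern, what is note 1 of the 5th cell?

Grouping in 4s, the 1st note of each cell is D3, A3, E4.
Carrying that up a 5th forward: B4 → F#5.

F#5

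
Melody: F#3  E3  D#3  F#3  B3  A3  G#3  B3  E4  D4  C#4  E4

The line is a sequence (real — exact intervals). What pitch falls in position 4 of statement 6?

G5

Grouping in 4s, the 4th note of each cell is F#3, B3, E4.
Carrying that up a 4th forward: A4 → D5 → G5.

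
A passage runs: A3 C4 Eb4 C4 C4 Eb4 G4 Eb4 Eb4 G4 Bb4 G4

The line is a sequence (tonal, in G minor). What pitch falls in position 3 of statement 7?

C6

Grouping in 4s, the 3rd note of each cell is Eb4, G4, Bb4.
Carrying that up a 3rd forward: D5 → F5 → A5 → C6.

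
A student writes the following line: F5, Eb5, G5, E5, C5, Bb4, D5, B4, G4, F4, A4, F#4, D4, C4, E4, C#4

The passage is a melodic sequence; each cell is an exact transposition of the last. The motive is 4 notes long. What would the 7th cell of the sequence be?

Taking 4-note groups, the heads are F5, C5, G4, D4: the pattern moves down a 4th.
Extending down a 4th: A3 → E3 → B2.
So cell 7 is B2 A2 C#3 A#2.

B2 A2 C#3 A#2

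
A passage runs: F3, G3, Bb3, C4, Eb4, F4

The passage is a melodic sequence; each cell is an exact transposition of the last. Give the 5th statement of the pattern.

With a 2-note motive the entries are F3, Bb3, Eb4, each up a 4th from the previous.
Continuing the starts: Ab4 → Db5.
So cell 5 is Db5 Eb5.

Db5 Eb5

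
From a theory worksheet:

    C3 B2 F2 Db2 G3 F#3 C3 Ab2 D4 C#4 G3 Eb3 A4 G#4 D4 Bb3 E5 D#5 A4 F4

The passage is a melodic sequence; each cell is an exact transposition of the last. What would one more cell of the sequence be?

Taking 4-note groups, the heads are C3, G3, D4, A4, E5: the pattern moves up a 5th.
Statement 6 starts on B5 and keeps the same exact contour: B5 A#5 E5 C5.

B5 A#5 E5 C5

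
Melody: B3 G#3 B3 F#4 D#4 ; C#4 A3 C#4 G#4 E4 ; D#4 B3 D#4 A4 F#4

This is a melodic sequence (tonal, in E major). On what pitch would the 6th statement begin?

G#4

The 5-note cells begin on B3, C#4, D#4 — each up a 2nd from the last.
Continuing: E4 → F#4 → G#4. Statement 6 starts on G#4.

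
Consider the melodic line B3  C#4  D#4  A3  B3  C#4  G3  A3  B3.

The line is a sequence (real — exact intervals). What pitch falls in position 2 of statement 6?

Grouping in 3s, the 2nd note of each cell is C#4, B3, A3.
Each moves down a 2nd. Continuing: G3 → F3 → Eb3.

Eb3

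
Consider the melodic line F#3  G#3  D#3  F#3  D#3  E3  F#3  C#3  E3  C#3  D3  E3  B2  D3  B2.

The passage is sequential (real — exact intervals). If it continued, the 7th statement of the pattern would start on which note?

Gb2

With a 5-note motive the entries are F#3, E3, D3, each down a 2nd from the previous.
Extending the heads down a 2nd: C3 → Bb2 → Ab2 → Gb2.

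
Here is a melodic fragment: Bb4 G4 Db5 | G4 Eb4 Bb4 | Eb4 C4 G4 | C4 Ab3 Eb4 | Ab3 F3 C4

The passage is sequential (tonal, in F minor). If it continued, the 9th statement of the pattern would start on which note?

G2

Unit = 3 notes; the statements start on Bb4, G4, Eb4, C4, Ab3, moving down a 3rd each time.
Continuing: F3 → Db3 → Bb2 → G2. Statement 9 starts on G2.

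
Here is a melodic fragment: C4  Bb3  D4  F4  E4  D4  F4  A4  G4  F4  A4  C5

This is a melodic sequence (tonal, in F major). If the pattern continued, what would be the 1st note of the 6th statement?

F5

Grouping in 4s, the 1st note of each cell is C4, E4, G4.
Each moves up a 3rd. Continuing: Bb4 → D5 → F5.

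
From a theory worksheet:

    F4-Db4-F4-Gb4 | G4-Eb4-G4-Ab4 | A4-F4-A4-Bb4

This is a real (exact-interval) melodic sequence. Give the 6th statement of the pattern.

Unit = 4 notes; the statements start on F4, G4, A4, moving up a 2nd each time.
Carrying on: B4 → C#5 → D#5.
From D#5 the exact shape gives D#5 B4 D#5 E5.

D#5 B4 D#5 E5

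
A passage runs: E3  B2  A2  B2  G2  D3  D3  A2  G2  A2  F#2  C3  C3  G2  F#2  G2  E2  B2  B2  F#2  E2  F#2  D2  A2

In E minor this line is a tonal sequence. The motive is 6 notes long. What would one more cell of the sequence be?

Unit = 6 notes; the statements start on E3, D3, C3, B2, moving down a 2nd each time.
From A2 the diatonic shape gives A2 E2 D2 E2 C2 G2.

A2 E2 D2 E2 C2 G2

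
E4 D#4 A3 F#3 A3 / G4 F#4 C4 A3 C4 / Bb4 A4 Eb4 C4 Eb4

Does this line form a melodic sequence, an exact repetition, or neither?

Each 5-note cell is the previous one transposed up a 3rd.

sequence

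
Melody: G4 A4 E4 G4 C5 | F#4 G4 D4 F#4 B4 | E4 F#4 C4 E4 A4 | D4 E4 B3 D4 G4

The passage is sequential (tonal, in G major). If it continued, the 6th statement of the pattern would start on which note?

Unit = 5 notes; the statements start on G4, F#4, E4, D4, moving down a 2nd each time.
Extending the heads down a 2nd: C4 → B3.

B3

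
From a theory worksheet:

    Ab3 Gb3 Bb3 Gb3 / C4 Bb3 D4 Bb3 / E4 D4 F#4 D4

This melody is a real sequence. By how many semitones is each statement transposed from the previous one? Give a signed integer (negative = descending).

4

The 4-note cells begin on Ab3, C4, E4 — each up a 3rd from the last.
Counting half-steps from Ab3 to C4: 4.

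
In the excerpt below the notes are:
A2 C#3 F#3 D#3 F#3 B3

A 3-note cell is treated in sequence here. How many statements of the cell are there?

2

6 notes in groups of 3 gives 6/3 = 2 statements.
Starts: A2, D#3 — each up a 4th.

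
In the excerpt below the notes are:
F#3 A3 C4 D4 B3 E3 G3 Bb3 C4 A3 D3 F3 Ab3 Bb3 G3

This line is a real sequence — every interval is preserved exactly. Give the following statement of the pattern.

C3 Eb3 Gb3 Ab3 F3

Unit = 5 notes; the statements start on F#3, E3, D3, moving down a 2nd each time.
So cell 4 is C3 Eb3 Gb3 Ab3 F3.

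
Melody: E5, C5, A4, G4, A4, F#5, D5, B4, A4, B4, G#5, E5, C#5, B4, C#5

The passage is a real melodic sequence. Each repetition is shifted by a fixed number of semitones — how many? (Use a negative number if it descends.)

2

Unit = 5 notes; the statements start on E5, F#5, G#5, moving up a 2nd each time.
E5→F#5 is 78 − 76 = 2 semitones.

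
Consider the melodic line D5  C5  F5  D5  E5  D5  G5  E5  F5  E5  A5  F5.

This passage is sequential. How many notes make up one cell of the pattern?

12 notes total. Splitting into 3 groups of 4:
D5 C5 F5 D5 | E5 D5 G5 E5 | F5 E5 A5 F5
That's a consistent up a 2nd shift per cell, and no other grouping gives one.

4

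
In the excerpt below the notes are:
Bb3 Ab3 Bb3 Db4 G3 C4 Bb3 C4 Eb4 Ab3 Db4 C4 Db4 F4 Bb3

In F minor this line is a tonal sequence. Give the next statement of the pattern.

Eb4 Db4 Eb4 G4 C4

The 5-note cells begin on Bb3, C4, Db4 — each up a 2nd from the last.
So cell 4 is Eb4 Db4 Eb4 G4 C4.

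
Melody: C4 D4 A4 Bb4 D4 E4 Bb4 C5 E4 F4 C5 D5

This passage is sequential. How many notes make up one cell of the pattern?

12 notes total. Splitting into 3 groups of 4:
C4 D4 A4 Bb4 | D4 E4 Bb4 C5 | E4 F4 C5 D5
That's a consistent up a 2nd shift per cell, and no other grouping gives one.

4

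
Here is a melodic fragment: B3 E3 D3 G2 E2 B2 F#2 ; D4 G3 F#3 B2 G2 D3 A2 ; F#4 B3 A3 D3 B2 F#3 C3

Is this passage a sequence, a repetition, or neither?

Each 7-note cell is the previous one transposed up a 3rd.

sequence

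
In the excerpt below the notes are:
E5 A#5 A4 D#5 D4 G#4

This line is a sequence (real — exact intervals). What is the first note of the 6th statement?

Taking 2-note groups, the heads are E5, A4, D4: the pattern moves down a 5th.
Continuing: G3 → C3 → F2. Statement 6 starts on F2.

F2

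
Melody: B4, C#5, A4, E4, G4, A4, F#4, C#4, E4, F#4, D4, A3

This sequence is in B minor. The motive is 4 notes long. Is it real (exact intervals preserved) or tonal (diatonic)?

Every note is diatonic to B minor.
Cell 1 has -4 semitones from note 2 to 3, but cell 2 has -3 — the interval quality changes while the contour stays the same, which is the hallmark of a tonal sequence.

tonal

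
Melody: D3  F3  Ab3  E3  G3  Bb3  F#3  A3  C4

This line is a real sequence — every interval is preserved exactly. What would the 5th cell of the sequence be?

The 3-note cells begin on D3, E3, F#3 — each up a 2nd from the last.
Continuing the starts: G#3 → A#3.
So cell 5 is A#3 C#4 E4.

A#3 C#4 E4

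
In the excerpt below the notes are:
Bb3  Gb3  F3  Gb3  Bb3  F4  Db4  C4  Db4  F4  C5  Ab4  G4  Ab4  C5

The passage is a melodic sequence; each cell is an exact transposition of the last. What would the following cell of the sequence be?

G5 Eb5 D5 Eb5 G5

Unit = 5 notes; the statements start on Bb3, F4, C5, moving up a 5th each time.
Statement 4 starts on G5 and keeps the same exact contour: G5 Eb5 D5 Eb5 G5.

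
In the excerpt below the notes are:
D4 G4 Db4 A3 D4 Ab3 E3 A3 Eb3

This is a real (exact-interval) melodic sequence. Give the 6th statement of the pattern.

The 3-note cells begin on D4, A3, E3 — each down a 4th from the last.
Carrying on: B2 → F#2 → C#2.
Statement 6 starts on C#2 and keeps the same exact contour: C#2 F#2 C2.

C#2 F#2 C2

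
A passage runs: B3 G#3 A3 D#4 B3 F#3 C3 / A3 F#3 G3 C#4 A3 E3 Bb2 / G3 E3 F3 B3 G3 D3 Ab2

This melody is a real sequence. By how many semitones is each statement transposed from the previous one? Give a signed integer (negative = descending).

-2

The 7-note cells begin on B3, A3, G3 — each down a 2nd from the last.
B3 to A3 spans -2 semitones.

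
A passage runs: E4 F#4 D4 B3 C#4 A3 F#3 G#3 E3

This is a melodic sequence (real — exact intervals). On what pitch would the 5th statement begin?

G#2

With a 3-note motive the entries are E4, B3, F#3, each down a 4th from the previous.
Extending the heads down a 4th: C#3 → G#2.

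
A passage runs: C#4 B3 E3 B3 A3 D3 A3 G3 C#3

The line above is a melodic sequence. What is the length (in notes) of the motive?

3

Try groups of 3 (3 cells in 9 notes):
C#4 B3 E3 | B3 A3 D3 | A3 G3 C#3
Each cell is the previous one down a 2nd — so the unit is 3 notes.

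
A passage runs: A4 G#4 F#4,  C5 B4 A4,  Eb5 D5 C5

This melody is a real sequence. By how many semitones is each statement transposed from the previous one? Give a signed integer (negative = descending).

With a 3-note motive the entries are A4, C5, Eb5, each up a 3rd from the previous.
A4 to C5 spans +3 semitones.

3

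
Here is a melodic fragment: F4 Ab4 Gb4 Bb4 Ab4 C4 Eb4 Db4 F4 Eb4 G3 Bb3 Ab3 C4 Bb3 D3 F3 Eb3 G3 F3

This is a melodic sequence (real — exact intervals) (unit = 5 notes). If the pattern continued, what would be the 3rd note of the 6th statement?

The unit is 5 notes. Position-3 pitches of the 4 shown cells: Gb4, Db4, Ab3, Eb3.
Carrying that down a 4th forward: Bb2 → F2.

F2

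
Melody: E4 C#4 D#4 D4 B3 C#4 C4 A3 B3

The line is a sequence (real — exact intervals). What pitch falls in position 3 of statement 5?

G3

Grouping in 3s, the 3rd note of each cell is D#4, C#4, B3.
Carrying that down a 2nd forward: A3 → G3.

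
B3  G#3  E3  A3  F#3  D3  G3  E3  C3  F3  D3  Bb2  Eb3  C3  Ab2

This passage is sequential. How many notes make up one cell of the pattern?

15 notes total. Splitting into 5 groups of 3:
B3 G#3 E3 | A3 F#3 D3 | G3 E3 C3 | F3 D3 Bb2 | Eb3 C3 Ab2
Each cell is the previous one down a 2nd — so the unit is 3 notes.

3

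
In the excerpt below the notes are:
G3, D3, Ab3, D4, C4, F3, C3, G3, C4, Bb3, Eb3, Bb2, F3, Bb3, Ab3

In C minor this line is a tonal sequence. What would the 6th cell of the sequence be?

Unit = 5 notes; the statements start on G3, F3, Eb3, moving down a 2nd each time.
Continuing the starts: D3 → C3 → Bb2.
So cell 6 is Bb2 F2 C3 F3 Eb3.

Bb2 F2 C3 F3 Eb3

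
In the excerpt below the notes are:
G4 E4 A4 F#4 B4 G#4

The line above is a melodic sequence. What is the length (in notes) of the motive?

2

6 notes total. Splitting into 3 groups of 2:
G4 E4 | A4 F#4 | B4 G#4
Each cell is the previous one up a 2nd — so the unit is 2 notes.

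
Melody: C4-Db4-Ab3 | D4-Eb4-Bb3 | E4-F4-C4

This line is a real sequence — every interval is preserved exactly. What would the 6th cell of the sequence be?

Unit = 3 notes; the statements start on C4, D4, E4, moving up a 2nd each time.
Continuing the starts: F#4 → G#4 → A#4.
Statement 6 starts on A#4 and keeps the same exact contour: A#4 B4 F#4.

A#4 B4 F#4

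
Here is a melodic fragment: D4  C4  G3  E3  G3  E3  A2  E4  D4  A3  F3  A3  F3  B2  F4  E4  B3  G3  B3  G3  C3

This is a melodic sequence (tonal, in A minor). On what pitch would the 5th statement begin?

A4

Taking 7-note groups, the heads are D4, E4, F4: the pattern moves up a 2nd.
Continuing: G4 → A4. Statement 5 starts on A4.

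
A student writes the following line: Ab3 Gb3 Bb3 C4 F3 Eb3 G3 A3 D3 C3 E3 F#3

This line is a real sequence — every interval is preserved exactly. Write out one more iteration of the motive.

Unit = 4 notes; the statements start on Ab3, F3, D3, moving down a 3rd each time.
From B2 the exact shape gives B2 A2 C#3 D#3.

B2 A2 C#3 D#3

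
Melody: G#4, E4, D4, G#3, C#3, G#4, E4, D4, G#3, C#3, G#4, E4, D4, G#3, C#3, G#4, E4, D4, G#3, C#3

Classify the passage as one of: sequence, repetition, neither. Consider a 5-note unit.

Each 5-note cell is identical (G#4 E4 D4 G#3 C#3), restated at the same pitch.

repetition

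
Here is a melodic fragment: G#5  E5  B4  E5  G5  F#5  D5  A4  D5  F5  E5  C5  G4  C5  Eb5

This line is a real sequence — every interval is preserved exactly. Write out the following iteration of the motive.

Taking 5-note groups, the heads are G#5, F#5, E5: the pattern moves down a 2nd.
So cell 4 is D5 Bb4 F4 Bb4 Db5.

D5 Bb4 F4 Bb4 Db5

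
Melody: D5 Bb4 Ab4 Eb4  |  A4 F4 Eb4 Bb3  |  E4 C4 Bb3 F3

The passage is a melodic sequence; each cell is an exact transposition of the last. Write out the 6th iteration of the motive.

C#3 A2 G2 D2

With a 4-note motive the entries are D5, A4, E4, each down a 4th from the previous.
Extending down a 4th: B3 → F#3 → C#3.
From C#3 the exact shape gives C#3 A2 G2 D2.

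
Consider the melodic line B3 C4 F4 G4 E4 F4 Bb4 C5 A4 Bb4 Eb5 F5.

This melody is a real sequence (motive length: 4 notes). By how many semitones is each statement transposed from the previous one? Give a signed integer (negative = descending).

With a 4-note motive the entries are B3, E4, A4, each up a 4th from the previous.
B3 to E4 spans +5 semitones.

5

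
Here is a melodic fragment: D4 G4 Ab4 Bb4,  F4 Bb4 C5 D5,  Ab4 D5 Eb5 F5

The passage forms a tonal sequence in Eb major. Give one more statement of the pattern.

The 4-note cells begin on D4, F4, Ab4 — each up a 3rd from the last.
From C5 the diatonic shape gives C5 F5 G5 Ab5.

C5 F5 G5 Ab5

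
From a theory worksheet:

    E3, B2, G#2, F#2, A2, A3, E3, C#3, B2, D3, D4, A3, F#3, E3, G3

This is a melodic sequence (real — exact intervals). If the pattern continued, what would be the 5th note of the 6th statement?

Bb4

The unit is 5 notes. Position-5 pitches of the 3 shown cells: A2, D3, G3.
Carrying that up a 4th forward: C4 → F4 → Bb4.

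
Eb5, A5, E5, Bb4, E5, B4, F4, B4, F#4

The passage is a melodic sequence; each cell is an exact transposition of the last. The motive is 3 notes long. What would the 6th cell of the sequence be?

Taking 3-note groups, the heads are Eb5, Bb4, F4: the pattern moves down a 4th.
Carrying on: C4 → G3 → D3.
So cell 6 is D3 G#3 D#3.

D3 G#3 D#3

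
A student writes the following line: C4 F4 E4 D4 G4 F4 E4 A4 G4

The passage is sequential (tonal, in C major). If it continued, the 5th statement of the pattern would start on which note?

G4

Unit = 3 notes; the statements start on C4, D4, E4, moving up a 2nd each time.
Extending the heads up a 2nd: F4 → G4.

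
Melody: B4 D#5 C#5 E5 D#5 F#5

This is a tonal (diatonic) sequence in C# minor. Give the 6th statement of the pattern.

With a 2-note motive the entries are B4, C#5, D#5, each up a 2nd from the previous.
Extending up a 2nd: E5 → F#5 → G#5.
Statement 6 starts on G#5 and keeps the same diatonic contour: G#5 B5.

G#5 B5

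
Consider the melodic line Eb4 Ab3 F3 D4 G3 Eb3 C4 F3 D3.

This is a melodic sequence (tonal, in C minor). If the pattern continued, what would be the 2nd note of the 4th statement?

Eb3

The unit is 3 notes. Position-2 pitches of the 3 shown cells: Ab3, G3, F3.
Each moves down a 2nd; the next is Eb3.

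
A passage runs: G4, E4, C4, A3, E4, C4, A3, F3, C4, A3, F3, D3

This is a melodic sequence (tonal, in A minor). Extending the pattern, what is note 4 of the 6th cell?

E2

Grouping in 4s, the 4th note of each cell is A3, F3, D3.
Carrying that down a 3rd forward: B2 → G2 → E2.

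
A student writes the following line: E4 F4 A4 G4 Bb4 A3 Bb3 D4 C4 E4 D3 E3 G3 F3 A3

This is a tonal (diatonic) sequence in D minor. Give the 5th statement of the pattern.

C2 D2 F2 E2 G2

Taking 5-note groups, the heads are E4, A3, D3: the pattern moves down a 5th.
Continuing the starts: G2 → C2.
From C2 the diatonic shape gives C2 D2 F2 E2 G2.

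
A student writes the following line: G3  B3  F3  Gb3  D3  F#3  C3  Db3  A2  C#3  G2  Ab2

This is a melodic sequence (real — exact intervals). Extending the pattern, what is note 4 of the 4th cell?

Grouping in 4s, the 4th note of each cell is Gb3, Db3, Ab2.
Each moves down a 4th; the next is Eb2.

Eb2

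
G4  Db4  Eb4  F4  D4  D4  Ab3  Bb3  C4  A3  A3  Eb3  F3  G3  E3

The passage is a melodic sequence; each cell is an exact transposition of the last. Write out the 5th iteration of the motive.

B2 F2 G2 A2 F#2

Unit = 5 notes; the statements start on G4, D4, A3, moving down a 4th each time.
Continuing the starts: E3 → B2.
From B2 the exact shape gives B2 F2 G2 A2 F#2.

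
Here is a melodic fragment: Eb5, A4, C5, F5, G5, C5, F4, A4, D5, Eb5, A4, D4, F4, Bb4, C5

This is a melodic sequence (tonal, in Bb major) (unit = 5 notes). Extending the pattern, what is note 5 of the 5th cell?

With 5-note cells, note 5 of each statement runs G5, Eb5, C5.
Carrying that down a 3rd forward: A4 → F4.

F4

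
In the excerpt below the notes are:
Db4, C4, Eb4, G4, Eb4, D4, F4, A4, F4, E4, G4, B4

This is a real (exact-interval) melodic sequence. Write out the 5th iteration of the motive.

With a 4-note motive the entries are Db4, Eb4, F4, each up a 2nd from the previous.
Carrying on: G4 → A4.
From A4 the exact shape gives A4 G#4 B4 D#5.

A4 G#4 B4 D#5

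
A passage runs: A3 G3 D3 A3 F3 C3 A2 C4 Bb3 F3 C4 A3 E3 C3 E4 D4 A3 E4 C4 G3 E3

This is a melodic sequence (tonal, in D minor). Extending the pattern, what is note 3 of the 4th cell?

C4

With 7-note cells, note 3 of each statement runs D3, F3, A3.
From A3, up a 3rd gives C4.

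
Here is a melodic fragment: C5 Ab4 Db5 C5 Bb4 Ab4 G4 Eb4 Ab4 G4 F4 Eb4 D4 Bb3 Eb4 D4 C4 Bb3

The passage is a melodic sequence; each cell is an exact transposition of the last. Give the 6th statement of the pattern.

Taking 6-note groups, the heads are C5, G4, D4: the pattern moves down a 4th.
Continuing the starts: A3 → E3 → B2.
Statement 6 starts on B2 and keeps the same exact contour: B2 G2 C3 B2 A2 G2.

B2 G2 C3 B2 A2 G2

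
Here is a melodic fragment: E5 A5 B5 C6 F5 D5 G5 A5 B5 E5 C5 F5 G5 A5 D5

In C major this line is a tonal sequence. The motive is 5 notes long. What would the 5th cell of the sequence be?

Unit = 5 notes; the statements start on E5, D5, C5, moving down a 2nd each time.
Carrying on: B4 → A4.
From A4 the diatonic shape gives A4 D5 E5 F5 B4.

A4 D5 E5 F5 B4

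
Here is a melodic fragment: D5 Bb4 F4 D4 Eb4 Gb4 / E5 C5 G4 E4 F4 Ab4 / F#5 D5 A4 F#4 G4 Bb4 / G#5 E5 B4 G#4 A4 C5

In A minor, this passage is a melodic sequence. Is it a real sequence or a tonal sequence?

real

Each cell has the same semitone pattern (-4, -5, -3, 1, 3) — intervals are preserved exactly.
And Bb4 lies outside A minor, so the sequence is real rather than tonal.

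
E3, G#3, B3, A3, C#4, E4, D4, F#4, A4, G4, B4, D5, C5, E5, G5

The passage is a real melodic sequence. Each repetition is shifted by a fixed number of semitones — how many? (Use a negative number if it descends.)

Unit = 3 notes; the statements start on E3, A3, D4, G4, C5, moving up a 4th each time.
E3 to A3 spans +5 semitones.

5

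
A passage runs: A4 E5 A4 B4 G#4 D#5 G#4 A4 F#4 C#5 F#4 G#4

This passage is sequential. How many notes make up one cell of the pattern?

4

Try groups of 4 (3 cells in 12 notes):
A4 E5 A4 B4 | G#4 D#5 G#4 A4 | F#4 C#5 F#4 G#4
Every group is a transposition down a 2nd of the one before; no shorter unit works.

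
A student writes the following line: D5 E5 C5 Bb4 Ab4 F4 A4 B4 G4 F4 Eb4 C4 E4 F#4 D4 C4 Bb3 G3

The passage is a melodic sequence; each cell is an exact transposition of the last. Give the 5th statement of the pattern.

F#3 G#3 E3 D3 C3 A2

The 6-note cells begin on D5, A4, E4 — each down a 4th from the last.
Continuing the starts: B3 → F#3.
So cell 5 is F#3 G#3 E3 D3 C3 A2.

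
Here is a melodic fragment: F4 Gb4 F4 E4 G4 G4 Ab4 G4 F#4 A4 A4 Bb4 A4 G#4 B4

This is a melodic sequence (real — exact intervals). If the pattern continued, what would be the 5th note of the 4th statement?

Grouping in 5s, the 5th note of each cell is G4, A4, B4.
Each moves up a 2nd; the next is C#5.

C#5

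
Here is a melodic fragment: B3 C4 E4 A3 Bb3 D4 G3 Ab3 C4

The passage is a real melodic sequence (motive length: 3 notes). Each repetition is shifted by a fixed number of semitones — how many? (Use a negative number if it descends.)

-2

With a 3-note motive the entries are B3, A3, G3, each down a 2nd from the previous.
Counting half-steps from B3 to A3: -2.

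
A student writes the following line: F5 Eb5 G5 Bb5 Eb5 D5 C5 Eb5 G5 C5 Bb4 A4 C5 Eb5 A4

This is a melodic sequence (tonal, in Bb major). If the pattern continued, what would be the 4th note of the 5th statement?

A4

With 5-note cells, note 4 of each statement runs Bb5, G5, Eb5.
Extending down a 3rd: C5 → A4.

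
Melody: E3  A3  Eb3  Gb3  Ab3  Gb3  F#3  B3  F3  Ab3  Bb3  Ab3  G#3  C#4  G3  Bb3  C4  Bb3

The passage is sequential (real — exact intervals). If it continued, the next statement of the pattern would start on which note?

Unit = 6 notes; the statements start on E3, F#3, G#3, moving up a 2nd each time.
The next head, up a 2nd from G#3, is A#3.

A#3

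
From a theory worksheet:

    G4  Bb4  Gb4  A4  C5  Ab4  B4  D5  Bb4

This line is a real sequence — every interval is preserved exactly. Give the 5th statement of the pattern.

Unit = 3 notes; the statements start on G4, A4, B4, moving up a 2nd each time.
Continuing the starts: C#5 → D#5.
From D#5 the exact shape gives D#5 F#5 D5.

D#5 F#5 D5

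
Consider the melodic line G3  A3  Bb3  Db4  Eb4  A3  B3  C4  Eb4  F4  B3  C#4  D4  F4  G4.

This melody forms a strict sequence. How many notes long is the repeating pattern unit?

15 notes total. Splitting into 3 groups of 5:
G3 A3 Bb3 Db4 Eb4 | A3 B3 C4 Eb4 F4 | B3 C#4 D4 F4 G4
That's a consistent up a 2nd shift per cell, and no other grouping gives one.

5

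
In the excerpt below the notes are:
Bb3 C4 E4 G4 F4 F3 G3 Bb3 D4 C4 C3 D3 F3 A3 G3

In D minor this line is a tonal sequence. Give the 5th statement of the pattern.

D2 E2 G2 Bb2 A2

Unit = 5 notes; the statements start on Bb3, F3, C3, moving down a 4th each time.
Continuing the starts: G2 → D2.
From D2 the diatonic shape gives D2 E2 G2 Bb2 A2.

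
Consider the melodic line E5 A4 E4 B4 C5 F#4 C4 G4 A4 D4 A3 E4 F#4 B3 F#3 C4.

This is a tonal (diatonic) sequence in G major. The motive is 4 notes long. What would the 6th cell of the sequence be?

With a 4-note motive the entries are E5, C5, A4, F#4, each down a 3rd from the previous.
Continuing the starts: D4 → B3.
From B3 the diatonic shape gives B3 E3 B2 F#3.

B3 E3 B2 F#3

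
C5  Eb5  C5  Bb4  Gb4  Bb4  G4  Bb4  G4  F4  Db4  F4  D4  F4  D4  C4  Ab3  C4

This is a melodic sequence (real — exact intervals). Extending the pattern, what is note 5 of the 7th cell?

With 6-note cells, note 5 of each statement runs Gb4, Db4, Ab3.
Carrying that down a 4th forward: Eb3 → Bb2 → F2 → C2.

C2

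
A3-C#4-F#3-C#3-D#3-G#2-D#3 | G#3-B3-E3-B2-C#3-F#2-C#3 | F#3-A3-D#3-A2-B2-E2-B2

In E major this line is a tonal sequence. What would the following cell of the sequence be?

E3 G#3 C#3 G#2 A2 D#2 A2

With a 7-note motive the entries are A3, G#3, F#3, each down a 2nd from the previous.
Statement 4 starts on E3 and keeps the same diatonic contour: E3 G#3 C#3 G#2 A2 D#2 A2.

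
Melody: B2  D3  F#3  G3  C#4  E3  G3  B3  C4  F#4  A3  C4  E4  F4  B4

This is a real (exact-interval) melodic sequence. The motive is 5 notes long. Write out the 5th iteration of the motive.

G4 Bb4 D5 Eb5 A5

Unit = 5 notes; the statements start on B2, E3, A3, moving up a 4th each time.
Carrying on: D4 → G4.
From G4 the exact shape gives G4 Bb4 D5 Eb5 A5.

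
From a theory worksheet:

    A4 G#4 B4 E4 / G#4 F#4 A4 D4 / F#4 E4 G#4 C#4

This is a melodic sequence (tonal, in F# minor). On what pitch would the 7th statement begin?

The 4-note cells begin on A4, G#4, F#4 — each down a 2nd from the last.
Continuing: E4 → D4 → C#4 → B3. Statement 7 starts on B3.

B3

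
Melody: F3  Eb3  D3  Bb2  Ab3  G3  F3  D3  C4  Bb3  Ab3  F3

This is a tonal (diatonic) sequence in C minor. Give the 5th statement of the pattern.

G4 F4 Eb4 C4

The 4-note cells begin on F3, Ab3, C4 — each up a 3rd from the last.
Carrying on: Eb4 → G4.
From G4 the diatonic shape gives G4 F4 Eb4 C4.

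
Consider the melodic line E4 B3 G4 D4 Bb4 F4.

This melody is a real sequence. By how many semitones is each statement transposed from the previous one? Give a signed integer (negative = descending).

3

The 2-note cells begin on E4, G4, Bb4 — each up a 3rd from the last.
E4 to G4 spans +3 semitones.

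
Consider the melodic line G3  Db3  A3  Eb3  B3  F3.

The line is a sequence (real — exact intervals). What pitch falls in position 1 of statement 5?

The unit is 2 notes. Position-1 pitches of the 3 shown cells: G3, A3, B3.
Carrying that up a 2nd forward: C#4 → D#4.

D#4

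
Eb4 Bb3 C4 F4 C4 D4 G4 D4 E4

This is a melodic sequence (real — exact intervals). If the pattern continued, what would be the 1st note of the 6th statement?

The unit is 3 notes. Position-1 pitches of the 3 shown cells: Eb4, F4, G4.
Extending up a 2nd: A4 → B4 → C#5.

C#5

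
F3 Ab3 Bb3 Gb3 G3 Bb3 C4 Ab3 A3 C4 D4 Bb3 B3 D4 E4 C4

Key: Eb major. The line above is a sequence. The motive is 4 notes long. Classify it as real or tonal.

real

Each cell has the same semitone pattern (3, 2, -4) — intervals are preserved exactly.
And Gb3 lies outside Eb major, so the sequence is real rather than tonal.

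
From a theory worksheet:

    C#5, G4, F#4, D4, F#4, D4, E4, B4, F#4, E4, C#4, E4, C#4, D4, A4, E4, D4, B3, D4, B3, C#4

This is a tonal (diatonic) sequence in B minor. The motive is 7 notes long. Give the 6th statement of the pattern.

E4 B3 A3 F#3 A3 F#3 G3

Unit = 7 notes; the statements start on C#5, B4, A4, moving down a 2nd each time.
Carrying on: G4 → F#4 → E4.
From E4 the diatonic shape gives E4 B3 A3 F#3 A3 F#3 G3.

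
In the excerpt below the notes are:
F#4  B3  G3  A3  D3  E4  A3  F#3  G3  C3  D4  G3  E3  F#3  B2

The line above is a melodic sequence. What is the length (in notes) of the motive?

5

Try groups of 5 (3 cells in 15 notes):
F#4 B3 G3 A3 D3 | E4 A3 F#3 G3 C3 | D4 G3 E3 F#3 B2
Every group is a transposition down a 2nd of the one before; no shorter unit works.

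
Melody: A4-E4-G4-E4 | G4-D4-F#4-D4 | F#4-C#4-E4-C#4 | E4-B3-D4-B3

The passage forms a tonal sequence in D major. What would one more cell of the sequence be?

The 4-note cells begin on A4, G4, F#4, E4 — each down a 2nd from the last.
So cell 5 is D4 A3 C#4 A3.

D4 A3 C#4 A3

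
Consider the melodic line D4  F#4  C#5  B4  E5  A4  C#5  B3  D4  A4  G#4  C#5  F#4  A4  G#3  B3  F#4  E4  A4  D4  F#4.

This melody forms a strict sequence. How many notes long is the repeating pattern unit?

7

21 notes total. Splitting into 3 groups of 7:
D4 F#4 C#5 B4 E5 A4 C#5 | B3 D4 A4 G#4 C#5 F#4 A4 | G#3 B3 F#4 E4 A4 D4 F#4
Every group is a transposition down a 3rd of the one before; no shorter unit works.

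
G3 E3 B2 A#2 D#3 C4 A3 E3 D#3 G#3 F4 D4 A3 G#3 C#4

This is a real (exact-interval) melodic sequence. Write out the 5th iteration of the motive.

Eb5 C5 G4 F#4 B4

Taking 5-note groups, the heads are G3, C4, F4: the pattern moves up a 4th.
Continuing the starts: Bb4 → Eb5.
So cell 5 is Eb5 C5 G4 F#4 B4.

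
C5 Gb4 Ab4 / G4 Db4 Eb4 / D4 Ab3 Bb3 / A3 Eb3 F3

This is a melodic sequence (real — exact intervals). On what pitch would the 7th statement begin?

F#2

Unit = 3 notes; the statements start on C5, G4, D4, A3, moving down a 4th each time.
Extending the heads down a 4th: E3 → B2 → F#2.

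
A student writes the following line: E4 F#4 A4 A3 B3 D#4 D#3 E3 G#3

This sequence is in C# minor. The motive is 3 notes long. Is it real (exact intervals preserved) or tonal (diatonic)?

Every note is diatonic to C# minor.
Cell 1 has +3 semitones from note 2 to 3, but cell 2 has +4 — the interval quality changes while the contour stays the same, which is the hallmark of a tonal sequence.

tonal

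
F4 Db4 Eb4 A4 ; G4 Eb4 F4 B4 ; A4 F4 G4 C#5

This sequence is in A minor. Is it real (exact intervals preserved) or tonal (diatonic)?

real

Each cell has the same semitone pattern (-4, 2, 6) — intervals are preserved exactly.
And Db4 lies outside A minor, so the sequence is real rather than tonal.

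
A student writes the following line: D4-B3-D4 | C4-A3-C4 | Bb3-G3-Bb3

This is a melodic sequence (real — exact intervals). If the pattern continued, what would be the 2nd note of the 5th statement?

Eb3

The unit is 3 notes. Position-2 pitches of the 3 shown cells: B3, A3, G3.
Each moves down a 2nd. Continuing: F3 → Eb3.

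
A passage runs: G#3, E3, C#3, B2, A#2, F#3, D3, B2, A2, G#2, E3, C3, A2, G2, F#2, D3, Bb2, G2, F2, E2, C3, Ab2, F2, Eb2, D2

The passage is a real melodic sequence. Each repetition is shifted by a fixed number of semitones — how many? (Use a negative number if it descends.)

-2

Unit = 5 notes; the statements start on G#3, F#3, E3, D3, C3, moving down a 2nd each time.
G#3→F#3 is 54 − 56 = -2 semitones.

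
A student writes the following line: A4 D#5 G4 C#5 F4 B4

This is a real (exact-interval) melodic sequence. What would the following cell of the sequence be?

Taking 2-note groups, the heads are A4, G4, F4: the pattern moves down a 2nd.
From Eb4 the exact shape gives Eb4 A4.

Eb4 A4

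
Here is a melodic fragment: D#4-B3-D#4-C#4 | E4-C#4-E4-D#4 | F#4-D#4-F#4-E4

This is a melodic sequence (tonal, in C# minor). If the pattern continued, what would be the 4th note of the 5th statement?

G#4

The unit is 4 notes. Position-4 pitches of the 3 shown cells: C#4, D#4, E4.
Carrying that up a 2nd forward: F#4 → G#4.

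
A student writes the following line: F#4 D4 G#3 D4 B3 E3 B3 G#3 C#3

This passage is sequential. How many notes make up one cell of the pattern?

3

Try groups of 3 (3 cells in 9 notes):
F#4 D4 G#3 | D4 B3 E3 | B3 G#3 C#3
Each cell is the previous one down a 3rd — so the unit is 3 notes.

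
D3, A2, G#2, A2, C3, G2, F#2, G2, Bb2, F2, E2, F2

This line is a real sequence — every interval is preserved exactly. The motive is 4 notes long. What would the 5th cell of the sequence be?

Gb2 Db2 C2 Db2

Taking 4-note groups, the heads are D3, C3, Bb2: the pattern moves down a 2nd.
Continuing the starts: Ab2 → Gb2.
So cell 5 is Gb2 Db2 C2 Db2.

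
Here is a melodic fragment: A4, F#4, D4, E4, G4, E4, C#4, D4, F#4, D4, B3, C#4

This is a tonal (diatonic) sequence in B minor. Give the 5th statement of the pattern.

Unit = 4 notes; the statements start on A4, G4, F#4, moving down a 2nd each time.
Carrying on: E4 → D4.
From D4 the diatonic shape gives D4 B3 G3 A3.

D4 B3 G3 A3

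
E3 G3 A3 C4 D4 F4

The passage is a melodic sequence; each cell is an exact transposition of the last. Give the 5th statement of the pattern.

C5 Eb5

Unit = 2 notes; the statements start on E3, A3, D4, moving up a 4th each time.
Continuing the starts: G4 → C5.
From C5 the exact shape gives C5 Eb5.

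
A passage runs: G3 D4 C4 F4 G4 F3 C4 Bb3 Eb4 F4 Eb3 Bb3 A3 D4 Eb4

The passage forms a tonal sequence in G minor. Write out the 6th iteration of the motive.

Taking 5-note groups, the heads are G3, F3, Eb3: the pattern moves down a 2nd.
Carrying on: D3 → C3 → Bb2.
From Bb2 the diatonic shape gives Bb2 F3 Eb3 A3 Bb3.

Bb2 F3 Eb3 A3 Bb3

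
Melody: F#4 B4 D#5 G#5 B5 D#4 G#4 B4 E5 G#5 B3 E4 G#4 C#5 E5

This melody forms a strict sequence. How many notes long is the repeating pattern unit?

There are 15 notes; a 5-note unit gives 3 cells:
F#4 B4 D#5 G#5 B5 | D#4 G#4 B4 E5 G#5 | B3 E4 G#4 C#5 E5
Every group is a transposition down a 3rd of the one before; no shorter unit works.

5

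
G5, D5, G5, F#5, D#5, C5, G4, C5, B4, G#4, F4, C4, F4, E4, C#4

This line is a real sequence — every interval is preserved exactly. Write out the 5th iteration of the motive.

Eb3 Bb2 Eb3 D3 B2

Unit = 5 notes; the statements start on G5, C5, F4, moving down a 5th each time.
Carrying on: Bb3 → Eb3.
From Eb3 the exact shape gives Eb3 Bb2 Eb3 D3 B2.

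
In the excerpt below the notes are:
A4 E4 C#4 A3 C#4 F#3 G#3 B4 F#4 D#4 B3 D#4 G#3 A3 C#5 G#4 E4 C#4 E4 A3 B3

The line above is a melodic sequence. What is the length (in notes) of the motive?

21 notes total. Splitting into 3 groups of 7:
A4 E4 C#4 A3 C#4 F#3 G#3 | B4 F#4 D#4 B3 D#4 G#3 A3 | C#5 G#4 E4 C#4 E4 A3 B3
That's a consistent up a 2nd shift per cell, and no other grouping gives one.

7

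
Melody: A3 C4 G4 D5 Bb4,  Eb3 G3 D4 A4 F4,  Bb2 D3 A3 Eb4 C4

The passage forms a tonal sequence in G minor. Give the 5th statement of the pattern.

With a 5-note motive the entries are A3, Eb3, Bb2, each down a 4th from the previous.
Carrying on: F2 → C2.
From C2 the diatonic shape gives C2 Eb2 Bb2 F3 D3.

C2 Eb2 Bb2 F3 D3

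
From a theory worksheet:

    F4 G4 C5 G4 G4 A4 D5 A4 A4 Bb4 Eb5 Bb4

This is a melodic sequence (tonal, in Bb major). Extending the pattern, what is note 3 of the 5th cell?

G5

With 4-note cells, note 3 of each statement runs C5, D5, Eb5.
Extending up a 2nd: F5 → G5.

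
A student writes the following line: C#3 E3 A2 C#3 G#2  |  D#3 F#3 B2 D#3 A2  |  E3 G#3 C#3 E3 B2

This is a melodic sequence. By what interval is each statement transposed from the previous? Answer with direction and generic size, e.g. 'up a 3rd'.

Taking 5-note groups, the heads are C#3, D#3, E3: the pattern moves up a 2nd.
C#3 to D#3 is up a 2nd.

up a 2nd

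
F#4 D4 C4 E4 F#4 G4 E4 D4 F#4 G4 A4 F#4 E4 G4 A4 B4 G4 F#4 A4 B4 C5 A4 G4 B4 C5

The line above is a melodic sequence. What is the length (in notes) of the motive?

5

Try groups of 5 (5 cells in 25 notes):
F#4 D4 C4 E4 F#4 | G4 E4 D4 F#4 G4 | A4 F#4 E4 G4 A4 | B4 G4 F#4 A4 B4 | C5 A4 G4 B4 C5
That's a consistent up a 2nd shift per cell, and no other grouping gives one.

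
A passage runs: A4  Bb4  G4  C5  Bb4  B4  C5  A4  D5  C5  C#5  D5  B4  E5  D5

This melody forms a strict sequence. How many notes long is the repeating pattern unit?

5

There are 15 notes; a 5-note unit gives 3 cells:
A4 Bb4 G4 C5 Bb4 | B4 C5 A4 D5 C5 | C#5 D5 B4 E5 D5
That's a consistent up a 2nd shift per cell, and no other grouping gives one.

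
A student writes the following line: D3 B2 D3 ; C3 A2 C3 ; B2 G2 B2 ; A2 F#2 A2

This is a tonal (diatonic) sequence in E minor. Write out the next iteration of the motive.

Taking 3-note groups, the heads are D3, C3, B2, A2: the pattern moves down a 2nd.
Statement 5 starts on G2 and keeps the same diatonic contour: G2 E2 G2.

G2 E2 G2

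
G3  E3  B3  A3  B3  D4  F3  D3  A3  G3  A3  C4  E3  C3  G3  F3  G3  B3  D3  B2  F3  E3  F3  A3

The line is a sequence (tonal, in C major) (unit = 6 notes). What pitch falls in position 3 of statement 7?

C3

With 6-note cells, note 3 of each statement runs B3, A3, G3, F3.
Each moves down a 2nd. Continuing: E3 → D3 → C3.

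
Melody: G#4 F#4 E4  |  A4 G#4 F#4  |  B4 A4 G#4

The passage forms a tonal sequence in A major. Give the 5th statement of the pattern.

D5 C#5 B4

Unit = 3 notes; the statements start on G#4, A4, B4, moving up a 2nd each time.
Extending up a 2nd: C#5 → D5.
So cell 5 is D5 C#5 B4.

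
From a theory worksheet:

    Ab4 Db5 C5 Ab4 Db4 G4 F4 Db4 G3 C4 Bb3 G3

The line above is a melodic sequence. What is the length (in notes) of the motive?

4

12 notes total. Splitting into 3 groups of 4:
Ab4 Db5 C5 Ab4 | Db4 G4 F4 Db4 | G3 C4 Bb3 G3
That's a consistent down a 5th shift per cell, and no other grouping gives one.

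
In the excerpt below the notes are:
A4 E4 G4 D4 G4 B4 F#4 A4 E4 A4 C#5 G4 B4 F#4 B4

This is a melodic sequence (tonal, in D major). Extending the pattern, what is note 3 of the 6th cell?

The unit is 5 notes. Position-3 pitches of the 3 shown cells: G4, A4, B4.
Each moves up a 2nd. Continuing: C#5 → D5 → E5.

E5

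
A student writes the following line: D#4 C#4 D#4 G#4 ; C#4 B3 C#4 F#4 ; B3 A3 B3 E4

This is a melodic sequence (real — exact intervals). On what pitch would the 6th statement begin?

F3

Taking 4-note groups, the heads are D#4, C#4, B3: the pattern moves down a 2nd.
Continuing: A3 → G3 → F3. Statement 6 starts on F3.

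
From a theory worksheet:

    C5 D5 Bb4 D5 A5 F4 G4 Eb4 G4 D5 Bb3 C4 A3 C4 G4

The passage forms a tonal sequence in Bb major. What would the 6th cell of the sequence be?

D2 Eb2 C2 Eb2 Bb2

Taking 5-note groups, the heads are C5, F4, Bb3: the pattern moves down a 5th.
Continuing the starts: Eb3 → A2 → D2.
So cell 6 is D2 Eb2 C2 Eb2 Bb2.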